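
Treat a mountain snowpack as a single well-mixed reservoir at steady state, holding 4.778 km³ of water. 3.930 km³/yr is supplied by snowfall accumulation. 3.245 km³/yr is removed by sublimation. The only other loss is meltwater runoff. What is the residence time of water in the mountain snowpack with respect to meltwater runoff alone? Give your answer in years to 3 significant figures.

6.98 yr

At steady state ΣF_in = ΣF_out.
ΣF_in = 3.9300 km³/yr.
Meltwater runoff flux = ΣF_in − (3.245) = 3.9300 − 3.245 = 0.6850 km³/yr.
τ = M / F = 4.778 / 0.6850 = 6.975 yr.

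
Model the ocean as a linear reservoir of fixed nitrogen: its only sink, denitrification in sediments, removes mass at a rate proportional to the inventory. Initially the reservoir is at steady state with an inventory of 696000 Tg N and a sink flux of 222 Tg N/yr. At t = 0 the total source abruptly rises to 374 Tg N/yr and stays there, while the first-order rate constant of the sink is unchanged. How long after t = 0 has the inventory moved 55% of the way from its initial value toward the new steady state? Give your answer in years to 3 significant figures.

τ = M₀/F₀ = 696000/222 = 3135 yr.
The remaining gap fraction is e^(−t/τ); 55% covered ⇒ e^(−t/τ) = 0.450.
t = −τ ln(0.450) = 3135 × 0.7985 = 2503 yr.

2500 yr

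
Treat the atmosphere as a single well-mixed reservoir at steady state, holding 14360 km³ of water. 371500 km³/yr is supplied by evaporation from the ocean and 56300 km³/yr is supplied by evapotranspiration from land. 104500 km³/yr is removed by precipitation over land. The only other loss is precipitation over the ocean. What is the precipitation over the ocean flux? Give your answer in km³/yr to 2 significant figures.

At steady state ΣF_in = ΣF_out.
ΣF_in = 371500 + 56300 = 427800 km³/yr.
Precipitation over the ocean flux = ΣF_in − (104500) = 427800 − 104500 = 323300 km³/yr.

320000 km³/yr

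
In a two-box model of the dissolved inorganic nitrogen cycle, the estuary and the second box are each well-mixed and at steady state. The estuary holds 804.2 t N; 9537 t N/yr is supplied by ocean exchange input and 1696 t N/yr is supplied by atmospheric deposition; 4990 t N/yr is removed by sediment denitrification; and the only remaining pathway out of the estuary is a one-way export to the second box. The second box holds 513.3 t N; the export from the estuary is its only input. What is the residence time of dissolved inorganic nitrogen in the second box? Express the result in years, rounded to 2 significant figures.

0.082 yr

Balance the estuary: ΣF_in = 9537 + 1696 = 11233 t N/yr.
Export to the second box = ΣF_in − (4990) = 6243.0 t N/yr.
At steady state the output of the second box equals its input, 6243.0 t N/yr.
τ = M / F = 513.3 / 6243.0 = 0.08222 yr.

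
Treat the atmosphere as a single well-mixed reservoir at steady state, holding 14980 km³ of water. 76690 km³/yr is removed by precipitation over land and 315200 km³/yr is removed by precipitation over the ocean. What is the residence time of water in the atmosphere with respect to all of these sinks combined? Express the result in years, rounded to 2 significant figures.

Total removal flux = 76690 + 315200 = 391890 km³/yr.
τ = M / ΣF_out = 14980 / 391890 = 0.03823 yr.

0.038 yr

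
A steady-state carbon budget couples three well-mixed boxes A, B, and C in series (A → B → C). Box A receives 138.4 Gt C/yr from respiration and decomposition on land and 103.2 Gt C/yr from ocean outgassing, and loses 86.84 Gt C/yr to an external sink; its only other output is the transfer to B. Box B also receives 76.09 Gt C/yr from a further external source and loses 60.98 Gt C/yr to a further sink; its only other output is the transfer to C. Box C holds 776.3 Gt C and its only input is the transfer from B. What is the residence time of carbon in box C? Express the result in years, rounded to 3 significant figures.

Box A: F(A→B) = (138.4 + 103.2) − 86.84 = 154.76 Gt C/yr.
Box B: F(B→C) = (154.76 + 76.09) − 60.98 = 169.87 Gt C/yr.
Box C throughput = its input = 169.87 Gt C/yr; τ = 776.3 / 169.87 = 4.570 yr.

4.57 yr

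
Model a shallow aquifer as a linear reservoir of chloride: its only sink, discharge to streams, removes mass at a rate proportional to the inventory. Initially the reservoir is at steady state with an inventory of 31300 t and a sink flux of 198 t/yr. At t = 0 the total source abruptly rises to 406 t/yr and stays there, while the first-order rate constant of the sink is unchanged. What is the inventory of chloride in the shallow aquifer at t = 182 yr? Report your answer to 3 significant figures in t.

53800 t

The sink rate constant is k = F₀/M₀ = 198/31300 = 0.006326 yr⁻¹.
Solving dM/dt = F₁ − kM with M(0) = M₀ gives M(t) = F₁/k + (M₀ − F₁/k)·e^(−kt).
F₁/k = 406/0.006326 = 64181 t; kt = 0.006326 × 182 = 1.151, e^(−kt) = 0.3162.
M(182) = 64181 + (31300 − 64181) × 0.3162 = 64181 − 10400 = 53783 t.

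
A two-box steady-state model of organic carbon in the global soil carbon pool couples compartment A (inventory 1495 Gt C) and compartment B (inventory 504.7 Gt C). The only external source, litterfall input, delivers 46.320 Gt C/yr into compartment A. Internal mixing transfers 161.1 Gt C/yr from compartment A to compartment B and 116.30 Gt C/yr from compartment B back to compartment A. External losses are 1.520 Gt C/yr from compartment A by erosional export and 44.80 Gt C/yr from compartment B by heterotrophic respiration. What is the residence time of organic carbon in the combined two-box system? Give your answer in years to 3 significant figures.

43.2 yr

For the system as a whole, the A↔B exchange is internal and contributes nothing to the throughput; only the external sinks remove mass.
M_total = 1495 + 504.7 = 1999.7 Gt C.
ΣF_external_out = 1.520 + 44.80 = 46.320 Gt C/yr.
τ = M_total / ΣF_ext = 1999.7 / 46.320 = 43.17 yr.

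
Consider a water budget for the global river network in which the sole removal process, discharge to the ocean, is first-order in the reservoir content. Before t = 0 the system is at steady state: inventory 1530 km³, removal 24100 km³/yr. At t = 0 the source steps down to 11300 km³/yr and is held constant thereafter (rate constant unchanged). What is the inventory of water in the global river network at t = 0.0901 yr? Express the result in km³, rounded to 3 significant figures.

The sink rate constant is k = F₀/M₀ = 24100/1530 = 15.75 yr⁻¹.
Solving dM/dt = F₁ − kM with M(0) = M₀ gives M(t) = F₁/k + (M₀ − F₁/k)·e^(−kt).
F₁/k = 11300/15.75 = 717.39 km³; kt = 15.75 × 0.0901 = 1.419, e^(−kt) = 0.2419.
M(0.0901) = 717.39 + (1530 − 717.39) × 0.2419 = 717.39 + 196.6 = 913.96 km³.

914 km³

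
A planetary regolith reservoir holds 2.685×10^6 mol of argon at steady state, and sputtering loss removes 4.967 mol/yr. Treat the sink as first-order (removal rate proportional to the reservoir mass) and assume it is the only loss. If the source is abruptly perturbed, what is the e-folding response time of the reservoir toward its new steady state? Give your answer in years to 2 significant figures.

For a linear reservoir the response time equals the residence time τ = M/F.
τ = 2.685×10^6 / 4.967 = 540600 yr.

540000 yr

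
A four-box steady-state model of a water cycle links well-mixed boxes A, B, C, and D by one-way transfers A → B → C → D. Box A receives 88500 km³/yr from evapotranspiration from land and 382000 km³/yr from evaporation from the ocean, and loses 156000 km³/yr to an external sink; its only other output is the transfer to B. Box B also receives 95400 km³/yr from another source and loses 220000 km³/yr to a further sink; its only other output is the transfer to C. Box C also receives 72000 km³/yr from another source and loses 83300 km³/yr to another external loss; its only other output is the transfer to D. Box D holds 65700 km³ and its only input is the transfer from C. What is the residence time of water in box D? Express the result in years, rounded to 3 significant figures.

Box A: F(A→B) = (88500 + 382000) − 156000 = 314500 km³/yr.
Box B: F(B→C) = (314500 + 95400) − 220000 = 189900 km³/yr.
Box C: F(C→D) = (189900 + 72000) − 83300 = 178600 km³/yr.
Box D throughput = its input = 178600 km³/yr; τ = 65700 / 178600 = 0.3679 yr.

0.368 yr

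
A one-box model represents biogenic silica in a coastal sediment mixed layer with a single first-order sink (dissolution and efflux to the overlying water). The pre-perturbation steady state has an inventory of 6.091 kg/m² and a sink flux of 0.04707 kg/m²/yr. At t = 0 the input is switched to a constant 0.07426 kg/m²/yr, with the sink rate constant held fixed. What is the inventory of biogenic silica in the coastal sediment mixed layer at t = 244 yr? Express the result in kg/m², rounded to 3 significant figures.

9.08 kg/m²

The sink rate constant is k = F₀/M₀ = 0.04707/6.091 = 0.007728 yr⁻¹.
Solving dM/dt = F₁ − kM with M(0) = M₀ gives M(t) = F₁/k + (M₀ − F₁/k)·e^(−kt).
F₁/k = 0.07426/0.007728 = 9.6095 kg/m²; kt = 0.007728 × 244 = 1.886, e^(−kt) = 0.1517.
M(244) = 9.6095 + (6.091 − 9.6095) × 0.1517 = 9.6095 − 0.5339 = 9.0756 kg/m².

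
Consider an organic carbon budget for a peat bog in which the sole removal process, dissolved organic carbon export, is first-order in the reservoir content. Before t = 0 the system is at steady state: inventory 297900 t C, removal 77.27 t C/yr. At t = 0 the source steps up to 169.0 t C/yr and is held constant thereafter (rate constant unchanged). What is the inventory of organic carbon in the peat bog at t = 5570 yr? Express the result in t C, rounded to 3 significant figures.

568000 t C

Residence time τ = M₀/F₀ = 3855 yr. The eventual steady state is M_∞ = M₀·(F₁/F₀) = 297900 × 169.0/77.27 = 651550 t C.
The anomaly ΔM(t) = M(t) − M_∞ decays as ΔM₀·e^(−t/τ) with ΔM₀ = 297900 − 651550 = −353600 t C.
At t = 5570 yr, e^(−t/τ) = e^(−1.445) = 0.2358, so ΔM = −83390 t C and M = 651550 − 83390 = 568160 t C.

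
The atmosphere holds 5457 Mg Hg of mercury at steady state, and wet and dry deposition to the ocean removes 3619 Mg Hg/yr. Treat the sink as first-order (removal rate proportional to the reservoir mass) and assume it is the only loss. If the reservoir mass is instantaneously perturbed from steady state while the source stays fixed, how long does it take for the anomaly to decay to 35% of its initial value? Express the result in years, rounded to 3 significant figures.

For a linear reservoir the anomaly decays as exp(−t/τ) with τ = M/F = 5457/3619 = 1.508 yr.
exp(−t/τ) = 0.35 ⇒ t = −τ ln(0.35) = 1.508 × 1.050 = 1.583 yr.

1.58 yr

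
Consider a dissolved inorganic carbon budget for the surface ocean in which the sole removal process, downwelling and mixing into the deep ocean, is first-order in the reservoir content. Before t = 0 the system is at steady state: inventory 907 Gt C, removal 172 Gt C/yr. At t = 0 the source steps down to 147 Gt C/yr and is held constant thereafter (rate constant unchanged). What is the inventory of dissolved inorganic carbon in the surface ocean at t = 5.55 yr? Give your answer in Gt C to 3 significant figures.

τ = M₀/F₀ = 907/172 = 5.273 yr; rate constant k = 1/τ.
New steady state M_∞ = F₁/k = F₁·τ = 147 × 5.273 = 775.17 Gt C.
M(t) = M_∞ + (M₀ − M_∞)·e^(−t/τ); t/τ = 5.55/5.273 = 1.052, so e^(−t/τ) = 0.3491.
M(t) = 775.17 + 131.8 × 0.3491 = 821.19 Gt C.

821 Gt C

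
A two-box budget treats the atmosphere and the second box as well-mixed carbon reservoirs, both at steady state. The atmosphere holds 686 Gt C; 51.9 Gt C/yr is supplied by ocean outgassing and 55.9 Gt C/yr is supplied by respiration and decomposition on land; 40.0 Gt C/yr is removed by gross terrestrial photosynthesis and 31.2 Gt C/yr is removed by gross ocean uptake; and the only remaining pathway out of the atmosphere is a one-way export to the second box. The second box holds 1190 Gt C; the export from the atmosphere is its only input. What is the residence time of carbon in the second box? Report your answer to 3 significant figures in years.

32.5 yr

Balance the atmosphere: ΣF_in = 51.9 + 55.9 = 107.80 Gt C/yr.
Export to the second box = ΣF_in − (40.0 + 31.2) = 36.600 Gt C/yr.
At steady state the output of the second box equals its input, 36.600 Gt C/yr.
τ = M / F = 1190 / 36.600 = 32.51 yr.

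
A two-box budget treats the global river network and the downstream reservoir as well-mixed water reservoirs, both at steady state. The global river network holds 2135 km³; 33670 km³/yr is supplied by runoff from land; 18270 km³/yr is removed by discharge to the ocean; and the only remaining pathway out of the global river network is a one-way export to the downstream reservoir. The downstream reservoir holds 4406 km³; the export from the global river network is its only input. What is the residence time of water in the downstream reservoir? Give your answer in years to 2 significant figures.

Balance the global river network: ΣF_in = 33670 km³/yr.
Export to the downstream reservoir = ΣF_in − (18270) = 15400 km³/yr.
At steady state the output of the downstream reservoir equals its input, 15400 km³/yr.
τ = M / F = 4406 / 15400 = 0.2861 yr.

0.29 yr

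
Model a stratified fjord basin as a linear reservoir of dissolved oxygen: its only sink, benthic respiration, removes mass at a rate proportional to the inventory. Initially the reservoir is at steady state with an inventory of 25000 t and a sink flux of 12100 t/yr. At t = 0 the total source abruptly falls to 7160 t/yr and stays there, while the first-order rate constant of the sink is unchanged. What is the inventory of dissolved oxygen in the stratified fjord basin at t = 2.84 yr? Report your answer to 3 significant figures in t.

17400 t

Residence time τ = M₀/F₀ = 2.066 yr. The eventual steady state is M_∞ = M₀·(F₁/F₀) = 25000 × 7160/12100 = 14793 t.
The anomaly ΔM(t) = M(t) − M_∞ decays as ΔM₀·e^(−t/τ) with ΔM₀ = 25000 − 14793 = 10210 t.
At t = 2.84 yr, e^(−t/τ) = e^(−1.375) = 0.2530, so ΔM = 2582 t and M = 14793 + 2582 = 17375 t.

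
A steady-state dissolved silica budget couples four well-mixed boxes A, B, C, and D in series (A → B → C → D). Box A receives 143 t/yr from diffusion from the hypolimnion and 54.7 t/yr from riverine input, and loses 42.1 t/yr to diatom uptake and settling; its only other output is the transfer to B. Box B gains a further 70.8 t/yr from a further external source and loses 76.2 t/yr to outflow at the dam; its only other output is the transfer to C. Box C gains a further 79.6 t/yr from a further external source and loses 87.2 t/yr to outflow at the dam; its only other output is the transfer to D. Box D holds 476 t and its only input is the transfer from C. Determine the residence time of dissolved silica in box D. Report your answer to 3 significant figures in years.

Box A: F(A→B) = (143 + 54.7) − 42.1 = 155.60 t/yr.
Box B: F(B→C) = (155.60 + 70.8) − 76.2 = 150.20 t/yr.
Box C: F(C→D) = (150.20 + 79.6) − 87.2 = 142.60 t/yr.
Box D throughput = its input = 142.60 t/yr; τ = 476 / 142.60 = 3.338 yr.

3.34 yr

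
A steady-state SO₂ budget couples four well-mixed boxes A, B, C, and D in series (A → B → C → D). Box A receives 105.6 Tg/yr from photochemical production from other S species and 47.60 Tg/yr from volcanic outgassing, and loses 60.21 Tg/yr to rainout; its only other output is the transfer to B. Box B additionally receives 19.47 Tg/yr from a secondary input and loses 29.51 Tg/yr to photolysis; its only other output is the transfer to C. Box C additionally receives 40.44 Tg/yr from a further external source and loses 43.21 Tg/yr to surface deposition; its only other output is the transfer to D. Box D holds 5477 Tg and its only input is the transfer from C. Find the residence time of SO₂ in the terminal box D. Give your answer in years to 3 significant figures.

68.3 yr

Box A: F(A→B) = (105.6 + 47.60) − 60.21 = 92.990 Tg/yr.
Box B: F(B→C) = (92.990 + 19.47) − 29.51 = 82.950 Tg/yr.
Box C: F(C→D) = (82.950 + 40.44) − 43.21 = 80.180 Tg/yr.
Box D throughput = its input = 80.180 Tg/yr; τ = 5477 / 80.180 = 68.31 yr.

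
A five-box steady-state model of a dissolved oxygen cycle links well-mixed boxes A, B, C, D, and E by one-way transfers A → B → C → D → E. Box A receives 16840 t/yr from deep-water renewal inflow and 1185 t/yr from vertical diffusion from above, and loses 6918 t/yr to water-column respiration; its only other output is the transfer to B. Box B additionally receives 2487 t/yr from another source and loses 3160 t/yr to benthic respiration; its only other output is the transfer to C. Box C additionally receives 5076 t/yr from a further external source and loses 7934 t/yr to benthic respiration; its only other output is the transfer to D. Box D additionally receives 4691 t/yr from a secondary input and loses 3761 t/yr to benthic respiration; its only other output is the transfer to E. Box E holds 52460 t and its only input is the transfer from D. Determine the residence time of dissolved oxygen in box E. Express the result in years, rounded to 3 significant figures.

Box A: F(A→B) = (16840 + 1185) − 6918 = 11107 t/yr.
Box B: F(B→C) = (11107 + 2487) − 3160 = 10434 t/yr.
Box C: F(C→D) = (10434 + 5076) − 7934 = 7576.0 t/yr.
Box D: F(D→E) = (7576.0 + 4691) − 3761 = 8506.0 t/yr.
Box E throughput = its input = 8506.0 t/yr; τ = 52460 / 8506.0 = 6.167 yr.

6.17 yr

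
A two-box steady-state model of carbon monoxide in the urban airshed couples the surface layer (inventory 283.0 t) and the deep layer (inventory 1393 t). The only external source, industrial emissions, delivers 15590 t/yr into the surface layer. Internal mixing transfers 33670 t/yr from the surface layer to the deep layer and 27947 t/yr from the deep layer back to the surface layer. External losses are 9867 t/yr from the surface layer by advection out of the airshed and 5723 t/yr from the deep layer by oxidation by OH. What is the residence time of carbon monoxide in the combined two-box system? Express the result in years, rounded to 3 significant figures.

0.108 yr

Residence time in the combined system uses the total inventory and the total *external* removal — internal exchanges between the two boxes cancel.
M_total = 283.0 + 1393 = 1676.0 t.
ΣF_external_out = 9867 + 5723 = 15590 t/yr.
τ = M_total / ΣF_ext = 1676.0 / 15590 = 0.1075 yr.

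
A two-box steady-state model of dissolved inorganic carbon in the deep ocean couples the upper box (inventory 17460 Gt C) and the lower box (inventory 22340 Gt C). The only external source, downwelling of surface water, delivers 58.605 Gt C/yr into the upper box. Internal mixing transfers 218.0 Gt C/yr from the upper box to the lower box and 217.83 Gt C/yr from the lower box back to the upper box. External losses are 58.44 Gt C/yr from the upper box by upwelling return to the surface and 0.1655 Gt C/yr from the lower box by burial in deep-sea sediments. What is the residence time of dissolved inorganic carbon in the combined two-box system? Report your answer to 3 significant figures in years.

679 yr

Residence time in the combined system uses the total inventory and the total *external* removal — internal exchanges between the two boxes cancel.
M_total = 17460 + 22340 = 39800 Gt C.
ΣF_external_out = 58.44 + 0.1655 = 58.605 Gt C/yr.
τ = M_total / ΣF_ext = 39800 / 58.605 = 679.1 yr.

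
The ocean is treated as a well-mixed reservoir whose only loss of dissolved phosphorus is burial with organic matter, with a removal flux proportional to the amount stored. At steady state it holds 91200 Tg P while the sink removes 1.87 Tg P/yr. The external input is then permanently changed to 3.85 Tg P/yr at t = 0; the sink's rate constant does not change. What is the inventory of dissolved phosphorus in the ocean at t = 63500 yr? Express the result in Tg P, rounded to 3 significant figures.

τ = M₀/F₀ = 91200/1.87 = 48770 yr; rate constant k = 1/τ.
New steady state M_∞ = F₁/k = F₁·τ = 3.85 × 48770 = 187760 Tg P.
M(t) = M_∞ + (M₀ − M_∞)·e^(−t/τ); t/τ = 63500/48770 = 1.302, so e^(−t/τ) = 0.2720.
M(t) = 187760 − 96560 × 0.2720 = 161500 Tg P.

162000 Tg P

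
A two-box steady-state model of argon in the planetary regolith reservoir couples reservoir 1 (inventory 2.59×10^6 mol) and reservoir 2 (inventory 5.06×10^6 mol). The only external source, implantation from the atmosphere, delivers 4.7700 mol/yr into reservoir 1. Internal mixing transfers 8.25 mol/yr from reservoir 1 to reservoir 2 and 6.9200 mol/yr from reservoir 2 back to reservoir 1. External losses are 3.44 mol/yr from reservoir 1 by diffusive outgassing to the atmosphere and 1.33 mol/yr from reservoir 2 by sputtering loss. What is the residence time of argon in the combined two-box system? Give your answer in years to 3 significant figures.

Treat the two boxes together as one reservoir: the mixing fluxes between them are internal recycling, so τ = ΣM / Σ(external losses).
M_total = 2.59×10^6 + 5.06×10^6 = 7.6500×10^6 mol.
ΣF_external_out = 3.44 + 1.33 = 4.7700 mol/yr.
τ = M_total / ΣF_ext = 7.6500×10^6 / 4.7700 = 1.604×10^6 yr.

1.60×10^6 yr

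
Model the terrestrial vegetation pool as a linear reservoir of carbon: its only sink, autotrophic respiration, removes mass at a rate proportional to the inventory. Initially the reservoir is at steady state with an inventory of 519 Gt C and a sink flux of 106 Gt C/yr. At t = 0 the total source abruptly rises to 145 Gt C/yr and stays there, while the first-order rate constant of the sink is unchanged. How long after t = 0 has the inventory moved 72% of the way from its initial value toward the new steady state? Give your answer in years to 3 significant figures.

6.23 yr

τ = M₀/F₀ = 519/106 = 4.896 yr.
The remaining gap fraction is e^(−t/τ); 72% covered ⇒ e^(−t/τ) = 0.280.
t = −τ ln(0.280) = 4.896 × 1.273 = 6.233 yr.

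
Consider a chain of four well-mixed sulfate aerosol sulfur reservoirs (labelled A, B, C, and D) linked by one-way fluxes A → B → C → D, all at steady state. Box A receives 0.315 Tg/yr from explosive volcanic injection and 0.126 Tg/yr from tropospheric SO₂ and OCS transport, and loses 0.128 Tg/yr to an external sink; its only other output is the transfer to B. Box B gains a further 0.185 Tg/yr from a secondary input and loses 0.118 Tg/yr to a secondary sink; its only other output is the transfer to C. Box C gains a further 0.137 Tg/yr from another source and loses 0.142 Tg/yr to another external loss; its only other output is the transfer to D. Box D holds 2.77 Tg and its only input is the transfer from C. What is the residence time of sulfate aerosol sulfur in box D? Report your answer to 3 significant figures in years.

Box A: F(A→B) = (0.315 + 0.126) − 0.128 = 0.31300 Tg/yr.
Box B: F(B→C) = (0.31300 + 0.185) − 0.118 = 0.38000 Tg/yr.
Box C: F(C→D) = (0.38000 + 0.137) − 0.142 = 0.37500 Tg/yr.
Box D throughput = its input = 0.37500 Tg/yr; τ = 2.77 / 0.37500 = 7.387 yr.

7.39 yr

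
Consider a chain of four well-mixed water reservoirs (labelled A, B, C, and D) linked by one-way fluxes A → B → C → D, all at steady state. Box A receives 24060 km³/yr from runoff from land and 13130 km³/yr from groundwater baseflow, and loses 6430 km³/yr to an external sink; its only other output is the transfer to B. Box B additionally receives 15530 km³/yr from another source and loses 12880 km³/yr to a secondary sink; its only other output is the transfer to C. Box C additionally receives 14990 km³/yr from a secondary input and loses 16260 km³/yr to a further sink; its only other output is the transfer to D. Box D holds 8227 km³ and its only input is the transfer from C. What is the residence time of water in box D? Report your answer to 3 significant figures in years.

Box A: F(A→B) = (24060 + 13130) − 6430 = 30760 km³/yr.
Box B: F(B→C) = (30760 + 15530) − 12880 = 33410 km³/yr.
Box C: F(C→D) = (33410 + 14990) − 16260 = 32140 km³/yr.
Box D throughput = its input = 32140 km³/yr; τ = 8227 / 32140 = 0.2560 yr.

0.256 yr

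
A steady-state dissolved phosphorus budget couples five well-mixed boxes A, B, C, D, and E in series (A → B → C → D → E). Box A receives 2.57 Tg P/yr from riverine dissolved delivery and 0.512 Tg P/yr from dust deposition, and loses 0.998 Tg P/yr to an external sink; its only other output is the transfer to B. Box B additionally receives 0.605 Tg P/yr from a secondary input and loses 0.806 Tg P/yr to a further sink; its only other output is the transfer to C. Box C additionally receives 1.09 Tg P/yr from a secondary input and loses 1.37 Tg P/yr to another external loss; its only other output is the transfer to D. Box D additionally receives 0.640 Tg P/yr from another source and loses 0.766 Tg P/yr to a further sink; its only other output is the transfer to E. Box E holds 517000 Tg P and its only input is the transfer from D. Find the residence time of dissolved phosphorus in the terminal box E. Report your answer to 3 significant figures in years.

350000 yr

Box A: F(A→B) = (2.57 + 0.512) − 0.998 = 2.0840 Tg P/yr.
Box B: F(B→C) = (2.0840 + 0.605) − 0.806 = 1.8830 Tg P/yr.
Box C: F(C→D) = (1.8830 + 1.09) − 1.37 = 1.6030 Tg P/yr.
Box D: F(D→E) = (1.6030 + 0.640) − 0.766 = 1.4770 Tg P/yr.
Box E throughput = its input = 1.4770 Tg P/yr; τ = 517000 / 1.4770 = 350000 yr.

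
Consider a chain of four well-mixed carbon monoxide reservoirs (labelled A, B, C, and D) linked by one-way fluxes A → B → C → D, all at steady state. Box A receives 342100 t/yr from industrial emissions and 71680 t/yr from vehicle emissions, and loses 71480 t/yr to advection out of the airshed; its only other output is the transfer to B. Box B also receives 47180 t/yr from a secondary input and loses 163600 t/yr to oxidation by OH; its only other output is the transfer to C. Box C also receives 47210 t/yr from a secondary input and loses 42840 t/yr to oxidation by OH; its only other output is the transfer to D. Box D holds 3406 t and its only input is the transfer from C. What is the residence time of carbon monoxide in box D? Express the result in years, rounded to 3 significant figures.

0.0148 yr

Box A: F(A→B) = (342100 + 71680) − 71480 = 342300 t/yr.
Box B: F(B→C) = (342300 + 47180) − 163600 = 225880 t/yr.
Box C: F(C→D) = (225880 + 47210) − 42840 = 230250 t/yr.
Box D throughput = its input = 230250 t/yr; τ = 3406 / 230250 = 0.01479 yr.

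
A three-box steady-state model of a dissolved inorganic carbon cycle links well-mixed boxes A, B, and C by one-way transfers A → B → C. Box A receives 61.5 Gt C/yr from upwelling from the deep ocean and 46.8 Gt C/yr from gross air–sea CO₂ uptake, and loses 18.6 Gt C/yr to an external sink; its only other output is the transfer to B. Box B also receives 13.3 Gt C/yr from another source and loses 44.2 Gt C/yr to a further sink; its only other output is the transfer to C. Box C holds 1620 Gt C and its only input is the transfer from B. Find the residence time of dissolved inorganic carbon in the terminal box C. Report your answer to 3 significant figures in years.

Box A: F(A→B) = (61.5 + 46.8) − 18.6 = 89.700 Gt C/yr.
Box B: F(B→C) = (89.700 + 13.3) − 44.2 = 58.800 Gt C/yr.
Box C throughput = its input = 58.800 Gt C/yr; τ = 1620 / 58.800 = 27.55 yr.

27.6 yr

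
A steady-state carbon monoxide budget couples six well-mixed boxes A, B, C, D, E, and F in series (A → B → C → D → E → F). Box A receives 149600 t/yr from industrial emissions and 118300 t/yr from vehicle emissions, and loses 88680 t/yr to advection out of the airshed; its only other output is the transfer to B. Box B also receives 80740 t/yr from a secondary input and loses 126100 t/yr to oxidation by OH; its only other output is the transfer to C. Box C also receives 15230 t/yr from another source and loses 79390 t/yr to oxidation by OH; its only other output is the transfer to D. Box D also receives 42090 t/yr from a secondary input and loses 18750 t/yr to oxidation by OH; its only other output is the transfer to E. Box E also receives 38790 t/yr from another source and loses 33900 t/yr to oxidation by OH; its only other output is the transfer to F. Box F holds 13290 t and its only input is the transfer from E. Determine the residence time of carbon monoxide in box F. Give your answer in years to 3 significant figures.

Box A: F(A→B) = (149600 + 118300) − 88680 = 179220 t/yr.
Box B: F(B→C) = (179220 + 80740) − 126100 = 133860 t/yr.
Box C: F(C→D) = (133860 + 15230) − 79390 = 69700 t/yr.
Box D: F(D→E) = (69700 + 42090) − 18750 = 93040 t/yr.
Box E: F(E→F) = (93040 + 38790) − 33900 = 97930 t/yr.
Box F throughput = its input = 97930 t/yr; τ = 13290 / 97930 = 0.1357 yr.

0.136 yr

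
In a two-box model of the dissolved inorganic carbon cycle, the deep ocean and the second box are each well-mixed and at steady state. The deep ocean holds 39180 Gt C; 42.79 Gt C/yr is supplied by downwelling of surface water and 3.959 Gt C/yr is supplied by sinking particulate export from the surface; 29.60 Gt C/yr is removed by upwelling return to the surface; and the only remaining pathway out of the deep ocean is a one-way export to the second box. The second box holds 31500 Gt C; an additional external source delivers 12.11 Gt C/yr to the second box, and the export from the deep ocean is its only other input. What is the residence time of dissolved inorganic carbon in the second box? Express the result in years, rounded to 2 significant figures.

1100 yr

Balance the deep ocean: ΣF_in = 42.79 + 3.959 = 46.749 Gt C/yr.
Export to the second box = ΣF_in − (29.60) = 17.149 Gt C/yr.
Total input to the second box = 17.149 + 12.11 = 29.259 Gt C/yr; at steady state this equals its total output.
τ = M / F = 31500 / 29.259 = 1077 yr.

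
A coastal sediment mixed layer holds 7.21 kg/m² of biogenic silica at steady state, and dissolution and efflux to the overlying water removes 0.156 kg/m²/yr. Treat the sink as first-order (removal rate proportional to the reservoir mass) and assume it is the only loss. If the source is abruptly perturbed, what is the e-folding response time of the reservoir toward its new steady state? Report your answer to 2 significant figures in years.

For a linear reservoir the response time equals the residence time τ = M/F.
τ = 7.21 / 0.156 = 46.22 yr.

46 yr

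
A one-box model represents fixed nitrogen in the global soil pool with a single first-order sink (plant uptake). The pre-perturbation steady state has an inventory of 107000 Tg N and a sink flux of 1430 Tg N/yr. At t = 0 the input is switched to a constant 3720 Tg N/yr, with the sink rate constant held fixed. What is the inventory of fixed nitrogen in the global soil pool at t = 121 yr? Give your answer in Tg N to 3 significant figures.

244000 Tg N

Residence time τ = M₀/F₀ = 74.83 yr. The eventual steady state is M_∞ = M₀·(F₁/F₀) = 107000 × 3720/1430 = 278350 Tg N.
The anomaly ΔM(t) = M(t) − M_∞ decays as ΔM₀·e^(−t/τ) with ΔM₀ = 107000 − 278350 = −171300 Tg N.
At t = 121 yr, e^(−t/τ) = e^(−1.617) = 0.1985, so ΔM = −34010 Tg N and M = 278350 − 34010 = 244340 Tg N.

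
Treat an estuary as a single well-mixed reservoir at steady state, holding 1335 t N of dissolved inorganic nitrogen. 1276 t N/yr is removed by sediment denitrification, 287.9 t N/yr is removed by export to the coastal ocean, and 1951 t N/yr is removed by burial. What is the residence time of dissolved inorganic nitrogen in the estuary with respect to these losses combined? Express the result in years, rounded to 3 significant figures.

Total removal = 1276 + 287.9 + 1951 = 3514.9 t N/yr.
τ = M / ΣF_out = 1335 / 3514.9 = 0.3798 yr.

0.380 yr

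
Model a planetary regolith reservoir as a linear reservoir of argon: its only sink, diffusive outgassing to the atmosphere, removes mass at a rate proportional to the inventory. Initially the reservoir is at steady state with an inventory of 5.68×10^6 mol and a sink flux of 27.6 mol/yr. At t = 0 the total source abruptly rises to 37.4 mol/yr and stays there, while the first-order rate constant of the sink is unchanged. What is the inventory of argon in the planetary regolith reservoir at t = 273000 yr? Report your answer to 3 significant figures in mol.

7.16×10^6 mol

Residence time τ = M₀/F₀ = 205800 yr. The eventual steady state is M_∞ = M₀·(F₁/F₀) = 5.68×10^6 × 37.4/27.6 = 7.6968×10^6 mol.
The anomaly ΔM(t) = M(t) − M_∞ decays as ΔM₀·e^(−t/τ) with ΔM₀ = 5.68×10^6 − 7.6968×10^6 = −2.017×10^6 mol.
At t = 273000 yr, e^(−t/τ) = e^(−1.327) = 0.2654, so ΔM = −535200 mol and M = 7.6968×10^6 − 535200 = 7.1616×10^6 mol.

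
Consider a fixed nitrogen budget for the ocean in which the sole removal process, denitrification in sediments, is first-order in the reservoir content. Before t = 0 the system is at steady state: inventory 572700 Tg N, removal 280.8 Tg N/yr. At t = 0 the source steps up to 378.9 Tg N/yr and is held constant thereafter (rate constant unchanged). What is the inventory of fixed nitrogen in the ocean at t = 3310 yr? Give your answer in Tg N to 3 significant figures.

Residence time τ = M₀/F₀ = 2040 yr. The eventual steady state is M_∞ = M₀·(F₁/F₀) = 572700 × 378.9/280.8 = 772780 Tg N.
The anomaly ΔM(t) = M(t) − M_∞ decays as ΔM₀·e^(−t/τ) with ΔM₀ = 572700 − 772780 = −200100 Tg N.
At t = 3310 yr, e^(−t/τ) = e^(−1.623) = 0.1973, so ΔM = −39480 Tg N and M = 772780 − 39480 = 733300 Tg N.

733000 Tg N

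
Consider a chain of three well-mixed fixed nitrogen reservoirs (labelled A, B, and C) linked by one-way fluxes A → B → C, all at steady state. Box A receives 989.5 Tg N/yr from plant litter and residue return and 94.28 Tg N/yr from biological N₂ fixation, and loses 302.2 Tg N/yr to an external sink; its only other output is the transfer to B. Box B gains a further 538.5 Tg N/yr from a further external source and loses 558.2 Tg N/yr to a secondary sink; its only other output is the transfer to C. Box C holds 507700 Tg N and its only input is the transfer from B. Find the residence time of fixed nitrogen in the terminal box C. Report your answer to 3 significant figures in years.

666 yr

Box A: F(A→B) = (989.5 + 94.28) − 302.2 = 781.58 Tg N/yr.
Box B: F(B→C) = (781.58 + 538.5) − 558.2 = 761.88 Tg N/yr.
Box C throughput = its input = 761.88 Tg N/yr; τ = 507700 / 761.88 = 666.4 yr.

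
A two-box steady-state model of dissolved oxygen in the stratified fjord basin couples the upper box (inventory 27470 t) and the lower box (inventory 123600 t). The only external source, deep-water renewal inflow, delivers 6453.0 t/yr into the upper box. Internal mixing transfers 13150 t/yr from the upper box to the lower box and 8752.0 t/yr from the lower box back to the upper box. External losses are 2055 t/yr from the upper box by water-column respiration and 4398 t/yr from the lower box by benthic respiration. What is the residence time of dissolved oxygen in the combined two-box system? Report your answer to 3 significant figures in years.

23.4 yr

Treat the two boxes together as one reservoir: the mixing fluxes between them are internal recycling, so τ = ΣM / Σ(external losses).
M_total = 27470 + 123600 = 151070 t.
ΣF_external_out = 2055 + 4398 = 6453.0 t/yr.
τ = M_total / ΣF_ext = 151070 / 6453.0 = 23.41 yr.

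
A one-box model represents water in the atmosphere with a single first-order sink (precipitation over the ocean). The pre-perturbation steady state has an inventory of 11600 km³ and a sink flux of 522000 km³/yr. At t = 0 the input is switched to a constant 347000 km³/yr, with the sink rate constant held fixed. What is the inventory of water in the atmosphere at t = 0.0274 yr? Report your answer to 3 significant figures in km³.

8840 km³

τ = M₀/F₀ = 11600/522000 = 0.02222 yr; rate constant k = 1/τ.
New steady state M_∞ = F₁/k = F₁·τ = 347000 × 0.02222 = 7711.1 km³.
M(t) = M_∞ + (M₀ − M_∞)·e^(−t/τ); t/τ = 0.0274/0.02222 = 1.233, so e^(−t/τ) = 0.2914.
M(t) = 7711.1 + 3889 × 0.2914 = 8844.4 km³.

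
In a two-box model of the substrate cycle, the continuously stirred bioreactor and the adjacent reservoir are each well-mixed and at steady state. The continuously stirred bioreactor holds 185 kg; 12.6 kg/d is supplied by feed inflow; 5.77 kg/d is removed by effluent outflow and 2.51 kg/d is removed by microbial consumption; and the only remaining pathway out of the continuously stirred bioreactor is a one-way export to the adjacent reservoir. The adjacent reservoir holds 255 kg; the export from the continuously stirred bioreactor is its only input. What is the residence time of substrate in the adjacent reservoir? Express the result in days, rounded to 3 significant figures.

59.0 d

Balance the continuously stirred bioreactor: ΣF_in = 12.600 kg/d.
Export to the adjacent reservoir = ΣF_in − (5.77 + 2.51) = 4.3200 kg/d.
At steady state the output of the adjacent reservoir equals its input, 4.3200 kg/d.
τ = M / F = 255 / 4.3200 = 59.03 d.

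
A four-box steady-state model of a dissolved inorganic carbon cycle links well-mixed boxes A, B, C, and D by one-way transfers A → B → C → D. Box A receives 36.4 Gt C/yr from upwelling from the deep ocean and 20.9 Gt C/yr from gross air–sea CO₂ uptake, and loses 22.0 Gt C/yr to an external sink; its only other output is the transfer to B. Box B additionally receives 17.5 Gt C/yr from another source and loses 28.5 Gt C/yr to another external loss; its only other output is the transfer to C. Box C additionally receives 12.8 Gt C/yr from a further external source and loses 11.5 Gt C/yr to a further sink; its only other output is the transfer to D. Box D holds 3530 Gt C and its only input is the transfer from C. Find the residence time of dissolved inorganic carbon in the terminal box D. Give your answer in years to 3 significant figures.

138 yr

Box A: F(A→B) = (36.4 + 20.9) − 22.0 = 35.300 Gt C/yr.
Box B: F(B→C) = (35.300 + 17.5) − 28.5 = 24.300 Gt C/yr.
Box C: F(C→D) = (24.300 + 12.8) − 11.5 = 25.600 Gt C/yr.
Box D throughput = its input = 25.600 Gt C/yr; τ = 3530 / 25.600 = 137.9 yr.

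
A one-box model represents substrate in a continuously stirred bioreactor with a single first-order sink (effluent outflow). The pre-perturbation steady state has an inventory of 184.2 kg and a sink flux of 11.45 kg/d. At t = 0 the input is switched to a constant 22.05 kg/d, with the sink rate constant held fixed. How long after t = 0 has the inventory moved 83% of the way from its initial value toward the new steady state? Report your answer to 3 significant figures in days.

28.5 d

τ = M₀/F₀ = 184.2/11.45 = 16.09 d.
The remaining gap fraction is e^(−t/τ); 83% covered ⇒ e^(−t/τ) = 0.170.
t = −τ ln(0.170) = 16.09 × 1.772 = 28.51 d.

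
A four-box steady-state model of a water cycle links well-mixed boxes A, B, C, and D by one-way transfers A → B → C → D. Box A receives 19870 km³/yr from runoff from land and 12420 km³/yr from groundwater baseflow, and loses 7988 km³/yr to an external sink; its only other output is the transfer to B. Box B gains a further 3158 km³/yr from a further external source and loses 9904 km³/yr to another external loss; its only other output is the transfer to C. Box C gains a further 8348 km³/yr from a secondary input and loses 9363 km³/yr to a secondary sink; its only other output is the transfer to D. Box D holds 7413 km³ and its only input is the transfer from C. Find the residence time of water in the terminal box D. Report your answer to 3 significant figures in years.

Box A: F(A→B) = (19870 + 12420) − 7988 = 24302 km³/yr.
Box B: F(B→C) = (24302 + 3158) − 9904 = 17556 km³/yr.
Box C: F(C→D) = (17556 + 8348) − 9363 = 16541 km³/yr.
Box D throughput = its input = 16541 km³/yr; τ = 7413 / 16541 = 0.4482 yr.

0.448 yr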